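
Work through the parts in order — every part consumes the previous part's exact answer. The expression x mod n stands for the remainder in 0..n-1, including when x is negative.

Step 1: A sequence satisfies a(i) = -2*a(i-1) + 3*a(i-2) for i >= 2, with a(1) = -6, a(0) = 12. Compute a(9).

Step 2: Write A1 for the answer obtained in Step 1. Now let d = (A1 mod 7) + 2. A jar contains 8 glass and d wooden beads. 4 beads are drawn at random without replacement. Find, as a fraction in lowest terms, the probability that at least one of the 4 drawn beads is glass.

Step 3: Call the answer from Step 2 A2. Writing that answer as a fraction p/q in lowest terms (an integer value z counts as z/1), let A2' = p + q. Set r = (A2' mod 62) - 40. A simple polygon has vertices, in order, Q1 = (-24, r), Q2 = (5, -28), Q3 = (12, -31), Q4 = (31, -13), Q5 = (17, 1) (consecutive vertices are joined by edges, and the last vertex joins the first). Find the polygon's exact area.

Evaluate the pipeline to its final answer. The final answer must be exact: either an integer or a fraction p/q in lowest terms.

Step 1: a(2) = -2*(-6) + 3*(12) = 48; iterating: a(2)=48, a(3)=-114, a(4)=372, a(5)=-1086, a(6)=3288, a(7)=-9834, a(8)=29532, a(9)=-88566; answer -88566
Step 2: A1 = -88566; d = 7; total draws C(15,4) = 1365; complement C(7,4) = 35; favorable 1365 - 35 = 1330; P = 38/39; answer 38/39
Step 3: A2 = 38/39; threaded value p + q = 77; r = -25; cross terms: (-24*-28 - 5*-25)=797, (5*-31 - 12*-28)=181, (12*-13 - 31*-31)=805, (31*1 - 17*-13)=252, (17*-25 - -24*1)=-401; twice the area = |1634| = 1634; area = 817; answer 817

817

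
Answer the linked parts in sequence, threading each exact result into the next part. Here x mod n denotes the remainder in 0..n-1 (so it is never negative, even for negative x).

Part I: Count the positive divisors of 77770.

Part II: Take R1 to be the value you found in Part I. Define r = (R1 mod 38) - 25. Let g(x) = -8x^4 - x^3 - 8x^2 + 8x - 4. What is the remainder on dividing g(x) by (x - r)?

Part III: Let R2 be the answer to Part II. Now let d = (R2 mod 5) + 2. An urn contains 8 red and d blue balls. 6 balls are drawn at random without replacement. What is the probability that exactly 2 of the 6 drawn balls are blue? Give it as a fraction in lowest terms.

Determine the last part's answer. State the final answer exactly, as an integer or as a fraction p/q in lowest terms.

50/143

Part I: 77770 = 2 * 5 * 7 * 11 * 101; number of divisors = (1+1) * (1+1) * (1+1) * (1+1) * (1+1) = 32; answer 32
Part II: R1 = 32; r = 7; remainder = value at the root: -8*(7)^4 - 1*(7)^3 - 8*(7)^2 + 8*(7)^1 - 4 = (-19208) + (-343) + (-392) + (56) + (-4) = -19891; answer -19891
Part III: R2 = -19891; d = 6; total draws C(14,6) = 3003; favorable C(6,2)*C(8,4) = 1050; P = 50/143; answer 50/143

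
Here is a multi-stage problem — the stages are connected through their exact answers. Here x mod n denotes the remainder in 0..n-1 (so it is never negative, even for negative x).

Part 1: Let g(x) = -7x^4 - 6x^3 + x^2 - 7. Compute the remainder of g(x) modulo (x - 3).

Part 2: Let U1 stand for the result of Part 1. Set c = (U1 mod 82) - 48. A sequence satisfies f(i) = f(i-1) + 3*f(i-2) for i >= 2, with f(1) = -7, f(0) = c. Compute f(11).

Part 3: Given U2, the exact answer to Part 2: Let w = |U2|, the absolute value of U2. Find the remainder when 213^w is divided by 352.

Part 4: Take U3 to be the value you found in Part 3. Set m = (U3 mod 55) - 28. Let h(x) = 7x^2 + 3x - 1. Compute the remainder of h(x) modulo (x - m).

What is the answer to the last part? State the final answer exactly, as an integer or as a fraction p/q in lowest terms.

Part 1: remainder = value at the root: -7*(3)^4 - 6*(3)^3 + 1*(3)^2 - 7 = (-567) + (-162) + (9) + (-7) = -727; answer -727
Part 2: U1 = -727; c = -37; f(2) = 1*(-7) + 3*(-37) = -118; iterating: f(2)=-118, f(3)=-139, f(4)=-493, f(5)=-910, f(6)=-2389, f(7)=-5119, f(8)=-12286, f(9)=-27643, f(10)=-64501, f(11)=-147430; answer -147430
Part 3: U2 = -147430; w = 147430; squarings mod 352: 213^1=213, 213^2=313, 213^4=113, 213^8=97, 213^16=257, 213^32=225, 213^64=289, 213^128=97, 213^256=257, 213^512=225, 213^1024=289, 213^2048=97, 213^4096=257, 213^8192=225, 213^16384=289, 213^32768=97, 213^65536=257, 213^131072=225; 213^147430 = 213^2 * 213^4 * 213^32 * 213^64 * 213^128 * 213^256 * 213^512 * 213^1024 * 213^2048 * 213^4096 * 213^8192 * 213^131072 = 265 (mod 352); answer 265
Part 4: U3 = 265; m = 17; remainder = value at the root: 7*(17)^2 + 3*(17)^1 - 1 = (2023) + (51) + (-1) = 2073; answer 2073

2073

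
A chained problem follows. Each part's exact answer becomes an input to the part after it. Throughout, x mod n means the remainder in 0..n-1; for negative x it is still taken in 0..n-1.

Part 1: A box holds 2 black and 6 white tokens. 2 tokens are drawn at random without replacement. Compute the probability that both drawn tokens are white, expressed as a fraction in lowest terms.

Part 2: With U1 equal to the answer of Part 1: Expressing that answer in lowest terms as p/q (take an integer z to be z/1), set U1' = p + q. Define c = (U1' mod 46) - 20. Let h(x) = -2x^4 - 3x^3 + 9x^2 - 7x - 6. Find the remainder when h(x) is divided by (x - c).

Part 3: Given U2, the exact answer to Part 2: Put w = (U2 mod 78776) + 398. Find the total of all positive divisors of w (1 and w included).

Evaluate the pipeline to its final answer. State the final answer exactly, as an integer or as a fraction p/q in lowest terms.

Part 1: total draws C(8,2) = 28; favorable C(6,2) = 15; P = 15/28; answer 15/28
Part 2: U1 = 15/28; threaded value p + q = 43; c = 23; remainder = value at the root: -2*(23)^4 - 3*(23)^3 + 9*(23)^2 - 7*(23)^1 - 6 = (-559682) + (-36501) + (4761) + (-161) + (-6) = -591589; answer -591589
Part 3: U2 = -591589; w = 39017; 39017 = 11 * 3547; sigma = (1 + 11) * (1 + 3547) = 12 * 3548 = 42576; answer 42576

42576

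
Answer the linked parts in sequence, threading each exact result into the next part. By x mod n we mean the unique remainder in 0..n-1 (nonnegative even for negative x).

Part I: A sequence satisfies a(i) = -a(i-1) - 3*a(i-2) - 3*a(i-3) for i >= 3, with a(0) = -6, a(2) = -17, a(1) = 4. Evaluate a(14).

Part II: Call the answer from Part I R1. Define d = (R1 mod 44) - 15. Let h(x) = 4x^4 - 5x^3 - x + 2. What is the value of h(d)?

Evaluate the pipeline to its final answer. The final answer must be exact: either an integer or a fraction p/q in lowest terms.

45012

Part I: a(3) = -1*(-17) - 3*(4) - 3*(-6) = 23; iterating: a(3)=23, a(4)=16, a(5)=-34, a(6)=-83, a(7)=137, a(8)=214, a(9)=-376, a(10)=-677, a(11)=1163, a(12)=1996, a(13)=-3454, a(14)=-6023; answer -6023
Part II: R1 = -6023; d = -10; 4*(-10)^4 - 5*(-10)^3 - 1*(-10)^1 + 2 = (40000) + (5000) + (10) + (2) = 45012; answer 45012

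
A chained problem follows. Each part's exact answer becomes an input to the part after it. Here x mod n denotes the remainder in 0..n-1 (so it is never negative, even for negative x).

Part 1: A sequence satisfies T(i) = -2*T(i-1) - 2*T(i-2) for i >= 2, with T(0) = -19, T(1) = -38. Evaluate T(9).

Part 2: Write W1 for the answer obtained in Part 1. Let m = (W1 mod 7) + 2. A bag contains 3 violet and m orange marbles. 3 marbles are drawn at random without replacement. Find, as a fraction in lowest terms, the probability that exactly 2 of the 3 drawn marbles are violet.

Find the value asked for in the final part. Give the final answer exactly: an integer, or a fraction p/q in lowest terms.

Part 1: T(2) = -2*(-38) - 2*(-19) = 114; iterating: T(2)=114, T(3)=-152, T(4)=76, T(5)=152, T(6)=-456, T(7)=608, T(8)=-304, T(9)=-608; answer -608
Part 2: W1 = -608; m = 3; total draws C(6,3) = 20; favorable C(3,2)*C(3,1) = 9; P = 9/20; answer 9/20

9/20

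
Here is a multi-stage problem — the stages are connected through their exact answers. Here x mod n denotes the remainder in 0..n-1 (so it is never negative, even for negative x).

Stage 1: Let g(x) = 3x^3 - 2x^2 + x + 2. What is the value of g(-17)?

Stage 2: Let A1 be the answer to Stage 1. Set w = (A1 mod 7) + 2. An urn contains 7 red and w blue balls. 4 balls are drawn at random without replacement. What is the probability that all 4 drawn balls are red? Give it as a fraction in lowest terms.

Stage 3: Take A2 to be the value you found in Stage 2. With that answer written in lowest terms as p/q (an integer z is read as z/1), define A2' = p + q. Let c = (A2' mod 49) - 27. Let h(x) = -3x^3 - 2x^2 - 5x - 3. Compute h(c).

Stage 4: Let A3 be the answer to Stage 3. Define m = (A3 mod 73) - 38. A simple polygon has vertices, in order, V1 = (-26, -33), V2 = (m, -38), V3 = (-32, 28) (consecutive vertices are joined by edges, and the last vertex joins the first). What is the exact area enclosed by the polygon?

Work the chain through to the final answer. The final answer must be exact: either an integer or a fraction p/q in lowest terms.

Stage 1: 3*(-17)^3 - 2*(-17)^2 + 1*(-17)^1 + 2 = (-14739) + (-578) + (-17) + (2) = -15332; answer -15332
Stage 2: A1 = -15332; w = 7; total draws C(14,4) = 1001; favorable C(7,4) = 35; P = 5/143; answer 5/143
Stage 3: A2 = 5/143; threaded value p + q = 148; c = -26; -3*(-26)^3 - 2*(-26)^2 - 5*(-26)^1 - 3 = (52728) + (-1352) + (130) + (-3) = 51503; answer 51503
Stage 4: A3 = 51503; m = 0; cross terms: (-26*-38 - 0*-33)=988, (0*28 - -32*-38)=-1216, (-32*-33 - -26*28)=1784; twice the area = |1556| = 1556; area = 778; answer 778

778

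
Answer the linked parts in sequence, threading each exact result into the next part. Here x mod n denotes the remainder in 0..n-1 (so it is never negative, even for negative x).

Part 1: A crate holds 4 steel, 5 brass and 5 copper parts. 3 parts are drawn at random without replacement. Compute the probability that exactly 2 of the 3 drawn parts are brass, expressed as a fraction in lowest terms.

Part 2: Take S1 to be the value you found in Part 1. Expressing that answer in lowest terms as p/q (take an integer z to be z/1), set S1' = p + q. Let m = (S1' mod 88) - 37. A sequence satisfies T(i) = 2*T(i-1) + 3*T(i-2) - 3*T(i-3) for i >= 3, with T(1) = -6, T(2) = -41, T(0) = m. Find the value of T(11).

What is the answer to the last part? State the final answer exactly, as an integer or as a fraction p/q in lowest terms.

Part 1: total draws C(14,3) = 364; favorable C(5,2)*C(9,1) = 90; P = 45/182; answer 45/182
Part 2: S1 = 45/182; threaded value p + q = 227; m = 14; T(3) = 2*(-41) + 3*(-6) - 3*(14) = -142; iterating: T(3)=-142, T(4)=-389, T(5)=-1081, T(6)=-2903, T(7)=-7882, T(8)=-21230, T(9)=-57397, T(10)=-154838, T(11)=-418177; answer -418177

-418177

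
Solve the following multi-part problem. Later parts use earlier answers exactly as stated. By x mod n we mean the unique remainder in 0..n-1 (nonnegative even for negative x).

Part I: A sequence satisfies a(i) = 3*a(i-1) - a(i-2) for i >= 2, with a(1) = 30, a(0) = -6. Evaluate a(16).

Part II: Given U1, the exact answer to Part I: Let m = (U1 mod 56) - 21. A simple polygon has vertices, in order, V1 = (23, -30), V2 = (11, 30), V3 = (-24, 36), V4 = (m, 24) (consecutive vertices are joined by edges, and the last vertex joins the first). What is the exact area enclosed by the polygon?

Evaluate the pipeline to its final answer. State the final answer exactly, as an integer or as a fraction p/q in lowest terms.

Part I: a(2) = 3*(30) - 1*(-6) = 96; iterating: a(2)=96, a(3)=258, a(4)=678, a(5)=1776, a(6)=4650, a(7)=12174, a(8)=31872, a(9)=83442, a(10)=218454, a(11)=571920, a(12)=1497306, a(13)=3919998, a(14)=10262688, a(15)=26868066, a(16)=70341510; answer 70341510
Part II: U1 = 70341510; m = 1; cross terms: (23*30 - 11*-30)=1020, (11*36 - -24*30)=1116, (-24*24 - 1*36)=-612, (1*-30 - 23*24)=-582; twice the area = |942| = 942; area = 471; answer 471

471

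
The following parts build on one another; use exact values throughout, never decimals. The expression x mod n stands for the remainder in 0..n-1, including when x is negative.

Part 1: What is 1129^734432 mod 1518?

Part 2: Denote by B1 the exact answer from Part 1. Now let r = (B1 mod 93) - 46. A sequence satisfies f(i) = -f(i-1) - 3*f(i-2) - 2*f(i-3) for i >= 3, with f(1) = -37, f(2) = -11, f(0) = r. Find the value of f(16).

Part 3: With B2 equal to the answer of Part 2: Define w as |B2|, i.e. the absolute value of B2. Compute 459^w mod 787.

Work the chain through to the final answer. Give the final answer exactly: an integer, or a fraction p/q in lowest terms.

283

Part 1: squarings mod 1518: 1129^1=1129, 1129^2=1039, 1129^4=223, 1129^8=1153, 1129^16=1159, 1129^32=1369, 1129^64=949, 1129^128=427, 1129^256=169, 1129^512=1237, 1129^1024=25, 1129^2048=625, 1129^4096=499, 1129^8192=49, 1129^16384=883, 1129^32768=955, 1129^65536=1225, 1129^131072=841, 1129^262144=1411, 1129^524288=823; 1129^734432 = 1129^32 * 1129^64 * 1129^128 * 1129^1024 * 1129^4096 * 1129^8192 * 1129^65536 * 1129^131072 * 1129^524288 = 1237 (mod 1518); answer 1237
Part 2: B1 = 1237; r = -18; f(3) = -1*(-11) - 3*(-37) - 2*(-18) = 158; iterating: f(3)=158, f(4)=-51, f(5)=-401, f(6)=238, f(7)=1067, f(8)=-979, f(9)=-2698, f(10)=3501, f(11)=6551, f(12)=-11658, f(13)=-14997, f(14)=36869, f(15)=31438, f(16)=-112051; answer -112051
Part 3: B2 = -112051; w = 112051; squarings mod 787: 459^1=459, 459^2=552, 459^4=135, 459^8=124, 459^16=423, 459^32=280, 459^64=487, 459^128=282, 459^256=37, 459^512=582, 459^1024=314, 459^2048=221, 459^4096=47, 459^8192=635, 459^16384=281, 459^32768=261, 459^65536=439; 459^112051 = 459^1 * 459^2 * 459^16 * 459^32 * 459^128 * 459^256 * 459^1024 * 459^4096 * 459^8192 * 459^32768 * 459^65536 = 283 (mod 787); answer 283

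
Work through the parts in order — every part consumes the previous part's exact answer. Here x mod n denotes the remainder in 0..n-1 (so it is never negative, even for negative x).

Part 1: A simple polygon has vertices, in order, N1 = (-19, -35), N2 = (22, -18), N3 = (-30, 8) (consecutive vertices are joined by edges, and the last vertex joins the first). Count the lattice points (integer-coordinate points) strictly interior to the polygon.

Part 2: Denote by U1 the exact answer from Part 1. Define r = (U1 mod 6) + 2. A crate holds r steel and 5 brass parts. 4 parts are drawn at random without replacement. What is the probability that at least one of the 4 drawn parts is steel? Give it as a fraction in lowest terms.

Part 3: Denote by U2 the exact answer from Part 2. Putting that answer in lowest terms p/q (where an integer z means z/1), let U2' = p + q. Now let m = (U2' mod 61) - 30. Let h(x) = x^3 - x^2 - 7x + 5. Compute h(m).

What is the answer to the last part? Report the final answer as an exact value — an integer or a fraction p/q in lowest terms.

-20218

Part 1: cross terms: (-19*-18 - 22*-35)=1112, (22*8 - -30*-18)=-364, (-30*-35 - -19*8)=1202; twice the area = |1950| = 1950; area = 975; boundary points = 1 + 26 + 1 = 28; strictly interior points = area - boundary/2 + 1 = 962; answer 962
Part 2: U1 = 962; r = 4; total draws C(9,4) = 126; complement C(5,4) = 5; favorable 126 - 5 = 121; P = 121/126; answer 121/126
Part 3: U2 = 121/126; threaded value p + q = 247; m = -27; 1*(-27)^3 - 1*(-27)^2 - 7*(-27)^1 + 5 = (-19683) + (-729) + (189) + (5) = -20218; answer -20218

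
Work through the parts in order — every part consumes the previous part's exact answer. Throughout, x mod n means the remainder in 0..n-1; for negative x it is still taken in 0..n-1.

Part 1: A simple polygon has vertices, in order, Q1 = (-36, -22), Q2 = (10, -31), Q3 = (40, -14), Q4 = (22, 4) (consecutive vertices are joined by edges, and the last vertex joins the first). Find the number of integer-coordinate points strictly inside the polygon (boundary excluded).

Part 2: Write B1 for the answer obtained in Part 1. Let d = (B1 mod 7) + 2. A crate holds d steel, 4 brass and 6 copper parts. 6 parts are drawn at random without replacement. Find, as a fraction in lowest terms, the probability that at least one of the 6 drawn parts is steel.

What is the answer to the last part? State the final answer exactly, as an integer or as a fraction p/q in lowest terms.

Part 1: cross terms: (-36*-31 - 10*-22)=1336, (10*-14 - 40*-31)=1100, (40*4 - 22*-14)=468, (22*-22 - -36*4)=-340; twice the area = |2564| = 2564; area = 1282; boundary points = 1 + 1 + 18 + 2 = 22; strictly interior points = area - boundary/2 + 1 = 1272; answer 1272
Part 2: B1 = 1272; d = 7; total draws C(17,6) = 12376; complement C(10,6) = 210; favorable 12376 - 210 = 12166; P = 869/884; answer 869/884

869/884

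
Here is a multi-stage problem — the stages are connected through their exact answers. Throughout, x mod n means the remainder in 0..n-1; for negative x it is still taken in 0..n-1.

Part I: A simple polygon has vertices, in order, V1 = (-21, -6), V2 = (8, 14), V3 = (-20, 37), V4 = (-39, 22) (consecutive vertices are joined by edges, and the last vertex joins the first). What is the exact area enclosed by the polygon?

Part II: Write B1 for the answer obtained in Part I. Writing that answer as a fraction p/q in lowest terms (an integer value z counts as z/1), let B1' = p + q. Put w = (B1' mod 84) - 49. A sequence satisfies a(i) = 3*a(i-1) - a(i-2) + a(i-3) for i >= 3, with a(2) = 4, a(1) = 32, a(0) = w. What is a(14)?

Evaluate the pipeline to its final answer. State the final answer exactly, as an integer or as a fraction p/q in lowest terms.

Part I: cross terms: (-21*14 - 8*-6)=-246, (8*37 - -20*14)=576, (-20*22 - -39*37)=1003, (-39*-6 - -21*22)=696; twice the area = |2029| = 2029; area = 2029/2; answer 2029/2
Part II: B1 = 2029/2; threaded value p + q = 2031; w = -34; a(3) = 3*(4) - 1*(32) + 1*(-34) = -54; iterating: a(3)=-54, a(4)=-134, a(5)=-344, a(6)=-952, a(7)=-2646, a(8)=-7330, a(9)=-20296, a(10)=-56204, a(11)=-155646, a(12)=-431030, a(13)=-1193648, a(14)=-3305560; answer -3305560

-3305560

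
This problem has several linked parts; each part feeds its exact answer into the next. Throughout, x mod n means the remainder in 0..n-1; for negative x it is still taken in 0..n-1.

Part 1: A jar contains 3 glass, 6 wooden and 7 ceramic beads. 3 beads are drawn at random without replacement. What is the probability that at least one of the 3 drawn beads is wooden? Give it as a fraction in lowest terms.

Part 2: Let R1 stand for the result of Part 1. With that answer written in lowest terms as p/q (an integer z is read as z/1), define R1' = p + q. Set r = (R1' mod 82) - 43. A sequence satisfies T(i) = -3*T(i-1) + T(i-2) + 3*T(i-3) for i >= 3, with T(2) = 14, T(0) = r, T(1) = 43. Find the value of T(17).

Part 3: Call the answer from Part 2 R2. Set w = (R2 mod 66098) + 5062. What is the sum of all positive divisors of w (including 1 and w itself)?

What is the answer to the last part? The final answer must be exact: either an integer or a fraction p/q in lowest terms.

Part 1: total draws C(16,3) = 560; complement C(10,3) = 120; favorable 560 - 120 = 440; P = 11/14; answer 11/14
Part 2: R1 = 11/14; threaded value p + q = 25; r = -18; T(3) = -3*(14) + 1*(43) + 3*(-18) = -53; iterating: T(3)=-53, T(4)=302, T(5)=-917, T(6)=2894, T(7)=-8693, T(8)=26222, T(9)=-78677, T(10)=236174, T(11)=-708533, T(12)=2125742, T(13)=-6377237, T(14)=19131854, T(15)=-57395573, T(16)=172186862, T(17)=-516560597; answer -516560597
Part 3: R2 = -516560597; w = 66433; 66433 = 31 * 2143; sigma = (1 + 31) * (1 + 2143) = 32 * 2144 = 68608; answer 68608

68608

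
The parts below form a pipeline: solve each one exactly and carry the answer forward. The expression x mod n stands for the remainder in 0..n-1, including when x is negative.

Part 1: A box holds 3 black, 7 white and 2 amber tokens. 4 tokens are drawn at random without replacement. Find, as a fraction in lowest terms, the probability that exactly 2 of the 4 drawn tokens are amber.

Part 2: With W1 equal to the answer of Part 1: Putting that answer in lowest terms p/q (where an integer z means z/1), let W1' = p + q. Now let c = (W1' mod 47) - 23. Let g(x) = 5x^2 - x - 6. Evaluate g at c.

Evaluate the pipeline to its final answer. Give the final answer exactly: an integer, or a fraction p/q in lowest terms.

610

Part 1: total draws C(12,4) = 495; favorable C(2,2)*C(10,2) = 45; P = 1/11; answer 1/11
Part 2: W1 = 1/11; threaded value p + q = 12; c = -11; 5*(-11)^2 - 1*(-11)^1 - 6 = (605) + (11) + (-6) = 610; answer 610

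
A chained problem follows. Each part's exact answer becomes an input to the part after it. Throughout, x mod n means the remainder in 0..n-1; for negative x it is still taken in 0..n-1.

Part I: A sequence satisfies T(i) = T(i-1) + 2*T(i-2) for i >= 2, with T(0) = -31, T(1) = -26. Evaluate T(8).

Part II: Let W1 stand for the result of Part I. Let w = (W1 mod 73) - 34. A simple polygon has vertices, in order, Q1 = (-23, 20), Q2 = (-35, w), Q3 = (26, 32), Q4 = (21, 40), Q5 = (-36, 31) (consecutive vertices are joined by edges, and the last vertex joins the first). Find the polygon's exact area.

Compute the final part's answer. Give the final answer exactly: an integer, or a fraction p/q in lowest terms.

Part I: T(2) = 1*(-26) + 2*(-31) = -88; iterating: T(2)=-88, T(3)=-140, T(4)=-316, T(5)=-596, T(6)=-1228, T(7)=-2420, T(8)=-4876; answer -4876
Part II: W1 = -4876; w = -19; cross terms: (-23*-19 - -35*20)=1137, (-35*32 - 26*-19)=-626, (26*40 - 21*32)=368, (21*31 - -36*40)=2091, (-36*20 - -23*31)=-7; twice the area = |2963| = 2963; area = 2963/2; answer 2963/2

2963/2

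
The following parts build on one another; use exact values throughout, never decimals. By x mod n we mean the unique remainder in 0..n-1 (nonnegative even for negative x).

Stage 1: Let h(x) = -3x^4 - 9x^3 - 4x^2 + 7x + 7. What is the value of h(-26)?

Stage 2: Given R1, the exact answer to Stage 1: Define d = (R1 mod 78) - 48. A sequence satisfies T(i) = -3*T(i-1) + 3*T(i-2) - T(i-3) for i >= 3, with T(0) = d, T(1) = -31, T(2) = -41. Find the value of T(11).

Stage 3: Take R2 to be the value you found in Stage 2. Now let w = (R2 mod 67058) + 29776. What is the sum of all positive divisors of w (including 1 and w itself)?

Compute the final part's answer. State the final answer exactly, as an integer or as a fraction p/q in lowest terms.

63504

Stage 1: -3*(-26)^4 - 9*(-26)^3 - 4*(-26)^2 + 7*(-26)^1 + 7 = (-1370928) + (158184) + (-2704) + (-182) + (7) = -1215623; answer -1215623
Stage 2: R1 = -1215623; d = -41; T(3) = -3*(-41) + 3*(-31) - 1*(-41) = 71; iterating: T(3)=71, T(4)=-305, T(5)=1169, T(6)=-4493, T(7)=17291, T(8)=-66521, T(9)=255929, T(10)=-984641, T(11)=3788231; answer 3788231
Stage 3: R2 = 3788231; w = 62759; 62759 = 97 * 647; sigma = (1 + 97) * (1 + 647) = 98 * 648 = 63504; answer 63504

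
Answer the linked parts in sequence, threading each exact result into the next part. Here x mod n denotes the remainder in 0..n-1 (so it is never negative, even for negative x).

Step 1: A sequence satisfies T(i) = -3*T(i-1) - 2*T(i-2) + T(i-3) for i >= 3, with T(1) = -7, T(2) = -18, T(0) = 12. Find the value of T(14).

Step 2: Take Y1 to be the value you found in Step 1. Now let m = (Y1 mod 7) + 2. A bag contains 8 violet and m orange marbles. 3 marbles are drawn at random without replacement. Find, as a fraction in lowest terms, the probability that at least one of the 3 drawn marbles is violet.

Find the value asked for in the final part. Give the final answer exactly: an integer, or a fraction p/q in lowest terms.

Step 1: T(3) = -3*(-18) - 2*(-7) + 1*(12) = 80; iterating: T(3)=80, T(4)=-211, T(5)=455, T(6)=-863, T(7)=1468, T(8)=-2223, T(9)=2870, T(10)=-2696, T(11)=125, T(12)=7887, T(13)=-26607, T(14)=64172; answer 64172
Step 2: Y1 = 64172; m = 5; total draws C(13,3) = 286; complement C(5,3) = 10; favorable 286 - 10 = 276; P = 138/143; answer 138/143

138/143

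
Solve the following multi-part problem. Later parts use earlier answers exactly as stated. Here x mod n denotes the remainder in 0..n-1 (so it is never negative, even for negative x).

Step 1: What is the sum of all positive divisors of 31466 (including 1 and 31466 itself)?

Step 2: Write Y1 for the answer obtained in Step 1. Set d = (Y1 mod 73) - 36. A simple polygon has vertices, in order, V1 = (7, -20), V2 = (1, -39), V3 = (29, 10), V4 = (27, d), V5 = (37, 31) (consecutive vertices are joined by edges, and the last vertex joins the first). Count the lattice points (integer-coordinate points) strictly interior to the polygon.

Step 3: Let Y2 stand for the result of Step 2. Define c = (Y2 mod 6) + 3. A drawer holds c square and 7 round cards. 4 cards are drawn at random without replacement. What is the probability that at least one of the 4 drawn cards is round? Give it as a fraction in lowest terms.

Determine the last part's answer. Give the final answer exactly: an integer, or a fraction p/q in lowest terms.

Step 1: 31466 = 2 * 15733; sigma = (1 + 2) * (1 + 15733) = 3 * 15734 = 47202; answer 47202
Step 2: Y1 = 47202; d = 8; cross terms: (7*-39 - 1*-20)=-253, (1*10 - 29*-39)=1141, (29*8 - 27*10)=-38, (27*31 - 37*8)=541, (37*-20 - 7*31)=-957; twice the area = |434| = 434; area = 217; boundary points = 1 + 7 + 2 + 1 + 3 = 14; strictly interior points = area - boundary/2 + 1 = 211; answer 211
Step 3: Y2 = 211; c = 4; total draws C(11,4) = 330; complement C(4,4) = 1; favorable 330 - 1 = 329; P = 329/330; answer 329/330

329/330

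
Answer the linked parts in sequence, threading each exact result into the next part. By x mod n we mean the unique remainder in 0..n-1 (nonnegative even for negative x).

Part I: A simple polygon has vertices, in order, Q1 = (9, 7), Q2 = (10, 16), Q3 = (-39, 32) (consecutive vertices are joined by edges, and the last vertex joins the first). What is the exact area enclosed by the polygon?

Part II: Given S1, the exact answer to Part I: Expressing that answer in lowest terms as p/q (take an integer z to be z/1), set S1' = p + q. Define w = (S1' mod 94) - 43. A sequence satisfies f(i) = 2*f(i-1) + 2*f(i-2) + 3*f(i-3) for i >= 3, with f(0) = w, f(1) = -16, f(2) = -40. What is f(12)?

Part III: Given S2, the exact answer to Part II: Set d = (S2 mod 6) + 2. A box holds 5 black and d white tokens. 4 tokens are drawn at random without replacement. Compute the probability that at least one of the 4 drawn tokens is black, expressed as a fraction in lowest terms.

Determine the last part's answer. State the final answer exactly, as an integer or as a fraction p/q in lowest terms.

Part I: cross terms: (9*16 - 10*7)=74, (10*32 - -39*16)=944, (-39*7 - 9*32)=-561; twice the area = |457| = 457; area = 457/2; answer 457/2
Part II: S1 = 457/2; threaded value p + q = 459; w = 40; f(3) = 2*(-40) + 2*(-16) + 3*(40) = 8; iterating: f(3)=8, f(4)=-112, f(5)=-328, f(6)=-856, f(7)=-2704, f(8)=-8104, f(9)=-24184, f(10)=-72688, f(11)=-218056, f(12)=-654040; answer -654040
Part III: S2 = -654040; d = 4; total draws C(9,4) = 126; complement C(4,4) = 1; favorable 126 - 1 = 125; P = 125/126; answer 125/126

125/126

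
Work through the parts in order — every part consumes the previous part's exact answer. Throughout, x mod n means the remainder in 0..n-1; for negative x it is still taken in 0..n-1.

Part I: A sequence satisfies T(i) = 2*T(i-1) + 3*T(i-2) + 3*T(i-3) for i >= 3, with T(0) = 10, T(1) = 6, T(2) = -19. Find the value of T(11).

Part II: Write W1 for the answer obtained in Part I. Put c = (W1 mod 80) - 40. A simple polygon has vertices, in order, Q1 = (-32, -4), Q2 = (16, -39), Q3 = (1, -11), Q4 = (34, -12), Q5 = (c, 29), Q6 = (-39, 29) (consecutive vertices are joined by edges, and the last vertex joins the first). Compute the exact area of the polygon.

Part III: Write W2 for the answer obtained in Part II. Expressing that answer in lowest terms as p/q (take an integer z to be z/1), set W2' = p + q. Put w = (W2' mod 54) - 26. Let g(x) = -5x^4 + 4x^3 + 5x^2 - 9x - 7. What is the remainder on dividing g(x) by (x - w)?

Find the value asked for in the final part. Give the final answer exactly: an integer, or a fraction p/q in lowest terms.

Part I: T(3) = 2*(-19) + 3*(6) + 3*(10) = 10; iterating: T(3)=10, T(4)=-19, T(5)=-65, T(6)=-157, T(7)=-566, T(8)=-1798, T(9)=-5765, T(10)=-18622, T(11)=-59933; answer -59933
Part II: W1 = -59933; c = 27; cross terms: (-32*-39 - 16*-4)=1312, (16*-11 - 1*-39)=-137, (1*-12 - 34*-11)=362, (34*29 - 27*-12)=1310, (27*29 - -39*29)=1914, (-39*-4 - -32*29)=1084; twice the area = |5845| = 5845; area = 5845/2; answer 5845/2
Part III: W2 = 5845/2; threaded value p + q = 5847; w = -11; remainder = value at the root: -5*(-11)^4 + 4*(-11)^3 + 5*(-11)^2 - 9*(-11)^1 - 7 = (-73205) + (-5324) + (605) + (99) + (-7) = -77832; answer -77832

-77832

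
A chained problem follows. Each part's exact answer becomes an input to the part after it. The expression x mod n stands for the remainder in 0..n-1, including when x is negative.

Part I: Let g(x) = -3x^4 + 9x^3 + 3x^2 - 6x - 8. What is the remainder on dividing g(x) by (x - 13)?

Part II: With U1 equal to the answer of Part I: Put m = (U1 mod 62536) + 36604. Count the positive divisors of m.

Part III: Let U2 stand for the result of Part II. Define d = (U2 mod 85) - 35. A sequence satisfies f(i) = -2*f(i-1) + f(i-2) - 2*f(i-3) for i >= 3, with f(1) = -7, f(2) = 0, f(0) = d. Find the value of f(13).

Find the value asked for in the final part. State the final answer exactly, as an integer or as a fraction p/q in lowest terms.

Part I: remainder = value at the root: -3*(13)^4 + 9*(13)^3 + 3*(13)^2 - 6*(13)^1 - 8 = (-85683) + (19773) + (507) + (-78) + (-8) = -65489; answer -65489
Part II: U1 = -65489; m = 96187; 96187 = 7^2 * 13 * 151; number of divisors = (2+1) * (1+1) * (1+1) = 12; answer 12
Part III: U2 = 12; d = -23; f(3) = -2*(0) + 1*(-7) - 2*(-23) = 39; iterating: f(3)=39, f(4)=-64, f(5)=167, f(6)=-476, f(7)=1247, f(8)=-3304, f(9)=8807, f(10)=-23412, f(11)=62239, f(12)=-165504, f(13)=440071; answer 440071

440071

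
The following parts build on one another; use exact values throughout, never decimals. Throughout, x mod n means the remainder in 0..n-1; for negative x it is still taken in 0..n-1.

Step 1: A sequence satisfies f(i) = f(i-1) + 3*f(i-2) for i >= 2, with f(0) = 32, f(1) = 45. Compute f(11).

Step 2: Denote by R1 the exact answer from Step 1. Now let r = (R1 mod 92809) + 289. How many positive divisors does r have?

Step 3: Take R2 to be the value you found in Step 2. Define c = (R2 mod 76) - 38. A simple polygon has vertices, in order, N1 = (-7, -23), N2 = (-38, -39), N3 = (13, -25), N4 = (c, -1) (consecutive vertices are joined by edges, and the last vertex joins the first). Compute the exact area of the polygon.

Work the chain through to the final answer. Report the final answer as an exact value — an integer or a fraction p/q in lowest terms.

Step 1: f(2) = 1*(45) + 3*(32) = 141; iterating: f(2)=141, f(3)=276, f(4)=699, f(5)=1527, f(6)=3624, f(7)=8205, f(8)=19077, f(9)=43692, f(10)=100923, f(11)=231999; answer 231999
Step 2: R1 = 231999; r = 46670; 46670 = 2 * 5 * 13 * 359; number of divisors = (1+1) * (1+1) * (1+1) * (1+1) = 16; answer 16
Step 3: R2 = 16; c = -22; cross terms: (-7*-39 - -38*-23)=-601, (-38*-25 - 13*-39)=1457, (13*-1 - -22*-25)=-563, (-22*-23 - -7*-1)=499; twice the area = |792| = 792; area = 396; answer 396

396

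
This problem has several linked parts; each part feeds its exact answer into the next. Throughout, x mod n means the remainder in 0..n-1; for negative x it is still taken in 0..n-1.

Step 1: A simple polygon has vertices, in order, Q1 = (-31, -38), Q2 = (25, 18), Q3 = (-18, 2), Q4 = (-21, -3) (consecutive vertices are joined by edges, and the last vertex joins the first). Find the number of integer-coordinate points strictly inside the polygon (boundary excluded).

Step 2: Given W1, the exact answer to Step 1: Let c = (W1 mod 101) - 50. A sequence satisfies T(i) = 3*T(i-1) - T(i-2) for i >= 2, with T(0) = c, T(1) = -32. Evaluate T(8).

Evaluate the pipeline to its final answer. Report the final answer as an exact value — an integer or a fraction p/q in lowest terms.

-30076

Step 1: cross terms: (-31*18 - 25*-38)=392, (25*2 - -18*18)=374, (-18*-3 - -21*2)=96, (-21*-38 - -31*-3)=705; twice the area = |1567| = 1567; area = 1567/2; boundary points = 56 + 1 + 1 + 5 = 63; strictly interior points = area - boundary/2 + 1 = 753; answer 753
Step 2: W1 = 753; c = -4; T(2) = 3*(-32) - 1*(-4) = -92; iterating: T(2)=-92, T(3)=-244, T(4)=-640, T(5)=-1676, T(6)=-4388, T(7)=-11488, T(8)=-30076; answer -30076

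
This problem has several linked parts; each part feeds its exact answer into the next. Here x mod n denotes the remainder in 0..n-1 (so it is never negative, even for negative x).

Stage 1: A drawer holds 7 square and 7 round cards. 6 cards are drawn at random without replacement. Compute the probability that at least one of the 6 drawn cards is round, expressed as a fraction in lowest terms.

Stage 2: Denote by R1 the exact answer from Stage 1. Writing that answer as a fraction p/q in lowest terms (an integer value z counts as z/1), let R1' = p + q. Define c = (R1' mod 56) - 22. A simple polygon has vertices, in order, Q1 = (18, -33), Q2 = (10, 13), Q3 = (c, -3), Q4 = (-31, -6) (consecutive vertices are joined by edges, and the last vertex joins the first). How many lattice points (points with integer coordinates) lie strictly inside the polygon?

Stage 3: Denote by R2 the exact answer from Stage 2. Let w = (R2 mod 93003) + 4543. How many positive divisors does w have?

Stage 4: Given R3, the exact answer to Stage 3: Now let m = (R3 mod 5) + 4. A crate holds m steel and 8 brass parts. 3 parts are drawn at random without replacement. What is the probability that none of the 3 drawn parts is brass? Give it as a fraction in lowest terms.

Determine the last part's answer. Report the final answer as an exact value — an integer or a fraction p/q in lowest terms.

1/13

Stage 1: total draws C(14,6) = 3003; complement C(7,6) = 7; favorable 3003 - 7 = 2996; P = 428/429; answer 428/429
Stage 2: R1 = 428/429; threaded value p + q = 857; c = -5; cross terms: (18*13 - 10*-33)=564, (10*-3 - -5*13)=35, (-5*-6 - -31*-3)=-63, (-31*-33 - 18*-6)=1131; twice the area = |1667| = 1667; area = 1667/2; boundary points = 2 + 1 + 1 + 1 = 5; strictly interior points = area - boundary/2 + 1 = 832; answer 832
Stage 3: R2 = 832; w = 5375; 5375 = 5^3 * 43; number of divisors = (3+1) * (1+1) = 8; answer 8
Stage 4: R3 = 8; m = 7; total draws C(15,3) = 455; favorable C(7,3) = 35; P = 1/13; answer 1/13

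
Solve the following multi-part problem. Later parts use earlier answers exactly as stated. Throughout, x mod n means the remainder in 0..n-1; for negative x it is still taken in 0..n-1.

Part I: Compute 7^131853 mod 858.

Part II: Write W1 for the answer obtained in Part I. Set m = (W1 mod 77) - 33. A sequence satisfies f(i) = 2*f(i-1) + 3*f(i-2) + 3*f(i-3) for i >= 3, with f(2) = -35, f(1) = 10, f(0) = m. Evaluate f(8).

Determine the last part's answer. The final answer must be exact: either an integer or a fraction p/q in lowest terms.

Part I: squarings mod 858: 7^1=7, 7^2=49, 7^4=685, 7^8=757, 7^16=763, 7^32=445, 7^64=685, 7^128=757, 7^256=763, 7^512=445, 7^1024=685, 7^2048=757, 7^4096=763, 7^8192=445, 7^16384=685, 7^32768=757, 7^65536=763, 7^131072=445; 7^131853 = 7^1 * 7^4 * 7^8 * 7^256 * 7^512 * 7^131072 = 541 (mod 858); answer 541
Part II: W1 = 541; m = -31; f(3) = 2*(-35) + 3*(10) + 3*(-31) = -133; iterating: f(3)=-133, f(4)=-341, f(5)=-1186, f(6)=-3794, f(7)=-12169, f(8)=-39278; answer -39278

-39278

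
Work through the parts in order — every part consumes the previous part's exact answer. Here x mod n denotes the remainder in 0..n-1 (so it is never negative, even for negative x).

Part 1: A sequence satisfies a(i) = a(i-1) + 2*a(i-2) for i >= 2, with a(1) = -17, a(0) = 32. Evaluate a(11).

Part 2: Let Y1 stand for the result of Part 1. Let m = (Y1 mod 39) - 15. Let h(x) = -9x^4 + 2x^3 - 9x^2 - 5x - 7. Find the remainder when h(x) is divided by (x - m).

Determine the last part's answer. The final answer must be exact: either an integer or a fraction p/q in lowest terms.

Part 1: a(2) = 1*(-17) + 2*(32) = 47; iterating: a(2)=47, a(3)=13, a(4)=107, a(5)=133, a(6)=347, a(7)=613, a(8)=1307, a(9)=2533, a(10)=5147, a(11)=10213; answer 10213
Part 2: Y1 = 10213; m = 19; remainder = value at the root: -9*(19)^4 + 2*(19)^3 - 9*(19)^2 - 5*(19)^1 - 7 = (-1172889) + (13718) + (-3249) + (-95) + (-7) = -1162522; answer -1162522

-1162522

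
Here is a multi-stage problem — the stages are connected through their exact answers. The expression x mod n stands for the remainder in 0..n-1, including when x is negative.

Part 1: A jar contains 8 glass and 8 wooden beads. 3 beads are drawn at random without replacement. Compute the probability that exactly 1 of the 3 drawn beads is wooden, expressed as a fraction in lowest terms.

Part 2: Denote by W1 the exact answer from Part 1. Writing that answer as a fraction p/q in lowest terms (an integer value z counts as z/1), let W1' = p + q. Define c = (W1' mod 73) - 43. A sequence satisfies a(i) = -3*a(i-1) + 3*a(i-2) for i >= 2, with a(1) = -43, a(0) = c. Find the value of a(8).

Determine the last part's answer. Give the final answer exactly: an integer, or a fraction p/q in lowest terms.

135189

Part 1: total draws C(16,3) = 560; favorable C(8,1)*C(8,2) = 224; P = 2/5; answer 2/5
Part 2: W1 = 2/5; threaded value p + q = 7; c = -36; a(2) = -3*(-43) + 3*(-36) = 21; iterating: a(2)=21, a(3)=-192, a(4)=639, a(5)=-2493, a(6)=9396, a(7)=-35667, a(8)=135189; answer 135189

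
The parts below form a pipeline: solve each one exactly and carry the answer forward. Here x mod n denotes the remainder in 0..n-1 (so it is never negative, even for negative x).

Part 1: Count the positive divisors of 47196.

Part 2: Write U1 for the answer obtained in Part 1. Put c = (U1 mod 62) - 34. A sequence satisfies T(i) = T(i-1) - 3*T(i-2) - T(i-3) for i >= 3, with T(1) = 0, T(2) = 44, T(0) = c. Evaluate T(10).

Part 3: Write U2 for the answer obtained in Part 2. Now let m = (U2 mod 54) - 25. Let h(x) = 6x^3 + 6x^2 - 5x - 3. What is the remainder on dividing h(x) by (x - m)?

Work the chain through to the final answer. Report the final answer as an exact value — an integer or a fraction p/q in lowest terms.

198

Part 1: 47196 = 2^2 * 3^3 * 19 * 23; number of divisors = (2+1) * (3+1) * (1+1) * (1+1) = 48; answer 48
Part 2: U1 = 48; c = 14; T(3) = 1*(44) - 3*(0) - 1*(14) = 30; iterating: T(3)=30, T(4)=-102, T(5)=-236, T(6)=40, T(7)=850, T(8)=966, T(9)=-1624, T(10)=-5372; answer -5372
Part 3: U2 = -5372; m = 3; remainder = value at the root: 6*(3)^3 + 6*(3)^2 - 5*(3)^1 - 3 = (162) + (54) + (-15) + (-3) = 198; answer 198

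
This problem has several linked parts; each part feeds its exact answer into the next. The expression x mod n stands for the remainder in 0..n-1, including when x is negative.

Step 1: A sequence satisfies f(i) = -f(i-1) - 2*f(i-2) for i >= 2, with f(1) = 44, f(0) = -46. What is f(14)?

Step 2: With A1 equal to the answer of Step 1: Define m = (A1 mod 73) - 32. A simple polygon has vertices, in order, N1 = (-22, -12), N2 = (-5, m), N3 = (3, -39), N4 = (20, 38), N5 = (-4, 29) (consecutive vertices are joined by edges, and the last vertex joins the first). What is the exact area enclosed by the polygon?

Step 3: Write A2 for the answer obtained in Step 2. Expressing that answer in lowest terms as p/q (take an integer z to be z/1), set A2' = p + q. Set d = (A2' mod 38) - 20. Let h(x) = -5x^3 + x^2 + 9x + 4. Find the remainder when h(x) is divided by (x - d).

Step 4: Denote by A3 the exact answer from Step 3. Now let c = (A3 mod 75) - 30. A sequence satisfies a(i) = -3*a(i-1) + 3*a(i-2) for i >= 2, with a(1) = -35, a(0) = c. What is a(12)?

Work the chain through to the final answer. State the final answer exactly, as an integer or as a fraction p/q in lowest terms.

105431625

Step 1: f(2) = -1*(44) - 2*(-46) = 48; iterating: f(2)=48, f(3)=-136, f(4)=40, f(5)=232, f(6)=-312, f(7)=-152, f(8)=776, f(9)=-472, f(10)=-1080, f(11)=2024, f(12)=136, f(13)=-4184, f(14)=3912; answer 3912
Step 2: A1 = 3912; m = 11; cross terms: (-22*11 - -5*-12)=-302, (-5*-39 - 3*11)=162, (3*38 - 20*-39)=894, (20*29 - -4*38)=732, (-4*-12 - -22*29)=686; twice the area = |2172| = 2172; area = 1086; answer 1086
Step 3: A2 = 1086; threaded value p + q = 1087; d = 3; remainder = value at the root: -5*(3)^3 + 1*(3)^2 + 9*(3)^1 + 4 = (-135) + (9) + (27) + (4) = -95; answer -95
Step 4: A3 = -95; c = 25; a(2) = -3*(-35) + 3*(25) = 180; iterating: a(2)=180, a(3)=-645, a(4)=2475, a(5)=-9360, a(6)=35505, a(7)=-134595, a(8)=510300, a(9)=-1934685, a(10)=7334955, a(11)=-27808920, a(12)=105431625; answer 105431625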